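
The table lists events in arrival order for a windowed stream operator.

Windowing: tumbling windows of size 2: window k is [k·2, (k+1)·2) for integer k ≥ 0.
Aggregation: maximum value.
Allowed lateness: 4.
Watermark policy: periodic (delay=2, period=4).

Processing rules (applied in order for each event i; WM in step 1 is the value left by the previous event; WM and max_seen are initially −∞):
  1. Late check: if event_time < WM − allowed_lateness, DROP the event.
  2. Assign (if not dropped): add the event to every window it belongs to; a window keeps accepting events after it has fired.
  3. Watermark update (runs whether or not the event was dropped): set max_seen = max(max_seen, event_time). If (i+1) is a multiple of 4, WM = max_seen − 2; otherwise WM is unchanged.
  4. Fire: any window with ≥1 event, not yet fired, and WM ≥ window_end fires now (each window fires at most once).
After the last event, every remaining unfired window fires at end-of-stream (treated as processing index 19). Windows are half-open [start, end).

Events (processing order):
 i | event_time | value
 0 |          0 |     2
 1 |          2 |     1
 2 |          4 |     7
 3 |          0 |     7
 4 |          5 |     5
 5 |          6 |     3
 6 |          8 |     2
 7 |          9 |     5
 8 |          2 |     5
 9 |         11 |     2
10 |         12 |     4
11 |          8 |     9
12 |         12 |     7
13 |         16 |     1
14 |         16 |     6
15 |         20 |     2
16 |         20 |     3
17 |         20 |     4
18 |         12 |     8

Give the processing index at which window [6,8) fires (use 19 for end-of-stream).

i=0 t=0 v=2: → [0,2); WM=−∞
i=1 t=2 v=1: → [2,4); WM=−∞
i=2 t=4 v=7: → [4,6); WM=−∞
i=3 t=0 v=7: → [0,2); WM=2; [0,2) fires=7
i=4 t=5 v=5: → [4,6); WM=2
i=5 t=6 v=3: → [6,8); WM=2
i=6 t=8 v=2: → [8,10); WM=2
i=7 t=9 v=5: → [8,10); WM=7; [2,4) fires=1 [4,6) fires=7
i=8 t=2 v=5: DROP (t<7-4); WM=7
i=9 t=11 v=2: → [10,12); WM=7
i=10 t=12 v=4: → [12,14); WM=7
i=11 t=8 v=9: → [8,10); WM=10; [6,8) fires=3 [8,10) fires=9
i=12 t=12 v=7: → [12,14); WM=10
i=13 t=16 v=1: → [16,18); WM=10
i=14 t=16 v=6: → [16,18); WM=10
i=15 t=20 v=2: → [20,22); WM=18; [10,12) fires=2 [12,14) fires=7 [16,18) fires=6
i=16 t=20 v=3: → [20,22); WM=18
i=17 t=20 v=4: → [20,22); WM=18
i=18 t=12 v=8: DROP (t<18-4); WM=18

11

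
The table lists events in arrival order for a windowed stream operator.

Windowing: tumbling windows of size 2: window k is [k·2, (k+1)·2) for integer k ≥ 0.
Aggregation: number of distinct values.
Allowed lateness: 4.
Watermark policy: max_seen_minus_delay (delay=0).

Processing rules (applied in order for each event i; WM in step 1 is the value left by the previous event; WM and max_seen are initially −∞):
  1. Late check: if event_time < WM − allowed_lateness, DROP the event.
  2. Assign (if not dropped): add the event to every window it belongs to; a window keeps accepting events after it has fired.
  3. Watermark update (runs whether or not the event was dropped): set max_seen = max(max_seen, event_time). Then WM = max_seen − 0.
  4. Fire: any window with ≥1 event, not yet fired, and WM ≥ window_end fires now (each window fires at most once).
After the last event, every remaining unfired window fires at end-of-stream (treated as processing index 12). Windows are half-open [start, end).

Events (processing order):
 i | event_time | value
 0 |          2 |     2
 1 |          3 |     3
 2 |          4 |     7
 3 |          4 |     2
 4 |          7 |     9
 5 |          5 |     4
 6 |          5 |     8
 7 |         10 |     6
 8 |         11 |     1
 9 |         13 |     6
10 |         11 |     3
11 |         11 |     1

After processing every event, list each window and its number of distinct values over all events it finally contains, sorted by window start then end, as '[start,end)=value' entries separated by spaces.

[2,4)=2 [4,6)=4 [6,8)=1 [10,12)=3 [12,14)=1

i=0 t=2 v=2: → [2,4); WM=2
i=1 t=3 v=3: → [2,4); WM=3
i=2 t=4 v=7: → [4,6); WM=4; [2,4) fires=2
i=3 t=4 v=2: → [4,6); WM=4
i=4 t=7 v=9: → [6,8); WM=7; [4,6) fires=2
i=5 t=5 v=4: → [4,6); WM=7
i=6 t=5 v=8: → [4,6); WM=7
i=7 t=10 v=6: → [10,12); WM=10; [6,8) fires=1
i=8 t=11 v=1: → [10,12); WM=11
i=9 t=13 v=6: → [12,14); WM=13; [10,12) fires=2
i=10 t=11 v=3: → [10,12); WM=13
i=11 t=11 v=1: → [10,12); WM=13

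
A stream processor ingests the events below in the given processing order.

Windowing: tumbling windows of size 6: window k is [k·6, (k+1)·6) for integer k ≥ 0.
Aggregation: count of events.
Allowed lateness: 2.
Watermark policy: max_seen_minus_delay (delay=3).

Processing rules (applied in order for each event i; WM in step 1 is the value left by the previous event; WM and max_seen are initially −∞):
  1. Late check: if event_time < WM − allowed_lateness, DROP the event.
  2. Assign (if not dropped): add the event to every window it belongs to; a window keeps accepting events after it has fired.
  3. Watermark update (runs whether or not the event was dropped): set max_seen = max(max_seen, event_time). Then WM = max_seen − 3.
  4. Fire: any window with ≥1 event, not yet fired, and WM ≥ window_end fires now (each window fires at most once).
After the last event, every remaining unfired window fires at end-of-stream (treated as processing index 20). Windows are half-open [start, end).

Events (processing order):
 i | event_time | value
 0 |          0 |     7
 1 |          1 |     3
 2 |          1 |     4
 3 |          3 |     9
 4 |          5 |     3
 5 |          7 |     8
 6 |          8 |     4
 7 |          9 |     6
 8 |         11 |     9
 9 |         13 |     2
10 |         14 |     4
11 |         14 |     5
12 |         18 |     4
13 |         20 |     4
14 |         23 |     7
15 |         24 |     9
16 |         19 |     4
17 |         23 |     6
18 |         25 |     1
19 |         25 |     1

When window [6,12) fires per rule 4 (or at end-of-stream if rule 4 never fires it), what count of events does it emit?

i=0 t=0 v=7: → [0,6); WM=-3
i=1 t=1 v=3: → [0,6); WM=-2
i=2 t=1 v=4: → [0,6); WM=-2
i=3 t=3 v=9: → [0,6); WM=0
i=4 t=5 v=3: → [0,6); WM=2
i=5 t=7 v=8: → [6,12); WM=4
i=6 t=8 v=4: → [6,12); WM=5
i=7 t=9 v=6: → [6,12); WM=6; [0,6) fires=5
i=8 t=11 v=9: → [6,12); WM=8
i=9 t=13 v=2: → [12,18); WM=10
i=10 t=14 v=4: → [12,18); WM=11
i=11 t=14 v=5: → [12,18); WM=11
i=12 t=18 v=4: → [18,24); WM=15; [6,12) fires=4
i=13 t=20 v=4: → [18,24); WM=17
i=14 t=23 v=7: → [18,24); WM=20; [12,18) fires=3
i=15 t=24 v=9: → [24,30); WM=21
i=16 t=19 v=4: → [18,24); WM=21
i=17 t=23 v=6: → [18,24); WM=21
i=18 t=25 v=1: → [24,30); WM=22
i=19 t=25 v=1: → [24,30); WM=22

4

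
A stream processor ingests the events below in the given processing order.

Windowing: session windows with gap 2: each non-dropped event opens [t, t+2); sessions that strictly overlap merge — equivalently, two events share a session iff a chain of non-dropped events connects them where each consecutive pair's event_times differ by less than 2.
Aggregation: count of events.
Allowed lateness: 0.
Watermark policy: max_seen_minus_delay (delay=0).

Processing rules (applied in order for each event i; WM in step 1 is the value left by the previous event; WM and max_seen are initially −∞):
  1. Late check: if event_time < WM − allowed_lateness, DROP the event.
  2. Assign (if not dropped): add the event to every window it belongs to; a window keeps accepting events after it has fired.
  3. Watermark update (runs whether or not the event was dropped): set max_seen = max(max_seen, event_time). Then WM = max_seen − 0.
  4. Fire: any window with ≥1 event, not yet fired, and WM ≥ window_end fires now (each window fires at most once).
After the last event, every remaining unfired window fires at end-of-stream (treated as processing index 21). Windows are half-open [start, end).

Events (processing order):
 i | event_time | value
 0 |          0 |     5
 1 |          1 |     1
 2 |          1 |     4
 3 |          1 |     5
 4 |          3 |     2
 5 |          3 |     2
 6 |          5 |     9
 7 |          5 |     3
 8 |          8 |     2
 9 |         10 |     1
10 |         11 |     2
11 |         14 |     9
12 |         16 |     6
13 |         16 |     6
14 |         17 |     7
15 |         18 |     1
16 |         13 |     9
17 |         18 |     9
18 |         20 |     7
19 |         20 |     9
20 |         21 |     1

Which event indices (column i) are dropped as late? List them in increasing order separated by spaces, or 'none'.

16

i=0 t=0 v=5: → [0,2); WM=0
i=1 t=1 v=1: → [0,3); WM=1
i=2 t=1 v=4: → [0,3); WM=1
i=3 t=1 v=5: → [0,3); WM=1
i=4 t=3 v=2: → [3,5); WM=3
i=5 t=3 v=2: → [3,5); WM=3
i=6 t=5 v=9: → [5,7); WM=5
i=7 t=5 v=3: → [5,7); WM=5
i=8 t=8 v=2: → [8,10); WM=8
i=9 t=10 v=1: → [10,12); WM=10
i=10 t=11 v=2: → [10,13); WM=11
i=11 t=14 v=9: → [14,16); WM=14
i=12 t=16 v=6: → [16,18); WM=16
i=13 t=16 v=6: → [16,18); WM=16
i=14 t=17 v=7: → [16,19); WM=17
i=15 t=18 v=1: → [16,20); WM=18
i=16 t=13 v=9: DROP (t<18-0); WM=18
i=17 t=18 v=9: → [16,20); WM=18
i=18 t=20 v=7: → [20,22); WM=20
i=19 t=20 v=9: → [20,22); WM=20
i=20 t=21 v=1: → [20,23); WM=21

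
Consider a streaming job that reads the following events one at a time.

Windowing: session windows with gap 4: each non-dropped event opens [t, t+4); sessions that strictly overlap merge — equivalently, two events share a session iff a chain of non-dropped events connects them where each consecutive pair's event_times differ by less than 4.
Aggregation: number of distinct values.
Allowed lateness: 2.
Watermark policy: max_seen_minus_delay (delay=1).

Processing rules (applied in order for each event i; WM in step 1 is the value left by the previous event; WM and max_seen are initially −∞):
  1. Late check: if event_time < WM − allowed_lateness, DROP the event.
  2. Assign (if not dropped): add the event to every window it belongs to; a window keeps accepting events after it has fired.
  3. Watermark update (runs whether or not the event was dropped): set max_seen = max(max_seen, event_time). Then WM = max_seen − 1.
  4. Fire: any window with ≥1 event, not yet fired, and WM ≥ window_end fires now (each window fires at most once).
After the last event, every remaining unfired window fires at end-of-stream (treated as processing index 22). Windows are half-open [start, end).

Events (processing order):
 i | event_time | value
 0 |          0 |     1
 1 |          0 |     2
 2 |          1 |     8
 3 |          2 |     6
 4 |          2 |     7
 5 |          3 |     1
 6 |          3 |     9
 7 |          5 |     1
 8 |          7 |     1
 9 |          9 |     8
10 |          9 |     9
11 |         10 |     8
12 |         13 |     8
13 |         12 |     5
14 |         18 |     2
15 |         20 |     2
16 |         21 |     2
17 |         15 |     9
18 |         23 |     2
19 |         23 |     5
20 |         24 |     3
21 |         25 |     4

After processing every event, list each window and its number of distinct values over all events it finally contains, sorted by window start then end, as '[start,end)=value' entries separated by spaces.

[0,17)=7 [18,29)=4

i=0 t=0 v=1: → [0,4); WM=-1
i=1 t=0 v=2: → [0,4); WM=-1
i=2 t=1 v=8: → [0,5); WM=0
i=3 t=2 v=6: → [0,6); WM=1
i=4 t=2 v=7: → [0,6); WM=1
i=5 t=3 v=1: → [0,7); WM=2
i=6 t=3 v=9: → [0,7); WM=2
i=7 t=5 v=1: → [0,9); WM=4
i=8 t=7 v=1: → [0,11); WM=6
i=9 t=9 v=8: → [0,13); WM=8
i=10 t=9 v=9: → [0,13); WM=8
i=11 t=10 v=8: → [0,14); WM=9
i=12 t=13 v=8: → [0,17); WM=12
i=13 t=12 v=5: → [0,17); WM=12
i=14 t=18 v=2: → [18,22); WM=17
i=15 t=20 v=2: → [18,24); WM=19
i=16 t=21 v=2: → [18,25); WM=20
i=17 t=15 v=9: DROP (t<20-2); WM=20
i=18 t=23 v=2: → [18,27); WM=22
i=19 t=23 v=5: → [18,27); WM=22
i=20 t=24 v=3: → [18,28); WM=23
i=21 t=25 v=4: → [18,29); WM=24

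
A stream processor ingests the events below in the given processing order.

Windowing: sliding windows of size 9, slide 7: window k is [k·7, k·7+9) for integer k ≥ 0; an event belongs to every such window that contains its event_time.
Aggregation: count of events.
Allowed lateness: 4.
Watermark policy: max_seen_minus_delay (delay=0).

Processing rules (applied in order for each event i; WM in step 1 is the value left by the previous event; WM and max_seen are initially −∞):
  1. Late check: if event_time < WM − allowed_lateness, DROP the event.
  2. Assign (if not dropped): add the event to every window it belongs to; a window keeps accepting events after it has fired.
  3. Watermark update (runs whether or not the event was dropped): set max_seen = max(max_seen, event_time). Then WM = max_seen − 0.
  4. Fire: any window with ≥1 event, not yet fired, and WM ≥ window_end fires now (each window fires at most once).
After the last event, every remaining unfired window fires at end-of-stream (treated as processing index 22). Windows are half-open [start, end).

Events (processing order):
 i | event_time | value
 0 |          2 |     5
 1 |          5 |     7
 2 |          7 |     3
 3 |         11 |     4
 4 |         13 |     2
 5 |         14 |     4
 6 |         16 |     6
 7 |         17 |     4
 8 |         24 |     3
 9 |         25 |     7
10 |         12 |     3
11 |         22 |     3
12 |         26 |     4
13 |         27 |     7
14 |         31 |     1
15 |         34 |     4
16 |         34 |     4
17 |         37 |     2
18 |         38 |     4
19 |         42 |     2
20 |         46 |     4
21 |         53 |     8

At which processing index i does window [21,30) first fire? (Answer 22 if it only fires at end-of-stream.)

i=0 t=2 v=5: → [0,9); WM=2
i=1 t=5 v=7: → [0,9); WM=5
i=2 t=7 v=3: → [7,16),[0,9); WM=7
i=3 t=11 v=4: → [7,16); WM=11; [0,9) fires=3
i=4 t=13 v=2: → [7,16); WM=13
i=5 t=14 v=4: → [14,23),[7,16); WM=14
i=6 t=16 v=6: → [14,23); WM=16; [7,16) fires=4
i=7 t=17 v=4: → [14,23); WM=17
i=8 t=24 v=3: → [21,30); WM=24; [14,23) fires=3
i=9 t=25 v=7: → [21,30); WM=25
i=10 t=12 v=3: DROP (t<25-4); WM=25
i=11 t=22 v=3: → [21,30),[14,23); WM=25
i=12 t=26 v=4: → [21,30); WM=26
i=13 t=27 v=7: → [21,30); WM=27
i=14 t=31 v=1: → [28,37); WM=31; [21,30) fires=5
i=15 t=34 v=4: → [28,37); WM=34
i=16 t=34 v=4: → [28,37); WM=34
i=17 t=37 v=2: → [35,44); WM=37; [28,37) fires=3
i=18 t=38 v=4: → [35,44); WM=38
i=19 t=42 v=2: → [42,51),[35,44); WM=42
i=20 t=46 v=4: → [42,51); WM=46; [35,44) fires=3
i=21 t=53 v=8: → [49,58); WM=53; [42,51) fires=2

14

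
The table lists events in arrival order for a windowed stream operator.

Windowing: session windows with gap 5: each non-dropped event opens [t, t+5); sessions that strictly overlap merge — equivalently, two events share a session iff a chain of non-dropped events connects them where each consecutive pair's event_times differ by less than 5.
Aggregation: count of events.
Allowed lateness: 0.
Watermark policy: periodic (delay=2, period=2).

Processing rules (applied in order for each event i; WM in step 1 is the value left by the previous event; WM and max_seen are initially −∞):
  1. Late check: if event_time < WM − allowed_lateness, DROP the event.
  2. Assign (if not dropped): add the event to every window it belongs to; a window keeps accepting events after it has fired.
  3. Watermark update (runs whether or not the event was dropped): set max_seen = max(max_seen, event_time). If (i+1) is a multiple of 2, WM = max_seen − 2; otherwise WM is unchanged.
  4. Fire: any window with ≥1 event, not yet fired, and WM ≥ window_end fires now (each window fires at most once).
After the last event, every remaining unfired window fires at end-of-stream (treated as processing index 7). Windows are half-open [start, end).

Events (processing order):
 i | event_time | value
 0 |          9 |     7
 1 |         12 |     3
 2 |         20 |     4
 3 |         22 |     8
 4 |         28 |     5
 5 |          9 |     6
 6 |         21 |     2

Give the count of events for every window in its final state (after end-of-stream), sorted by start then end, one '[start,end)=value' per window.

i=0 t=9 v=7: → [9,14); WM=−∞
i=1 t=12 v=3: → [9,17); WM=10
i=2 t=20 v=4: → [20,25); WM=10
i=3 t=22 v=8: → [20,27); WM=20
i=4 t=28 v=5: → [28,33); WM=20
i=5 t=9 v=6: DROP (t<20-0); WM=26
i=6 t=21 v=2: DROP (t<26-0); WM=26

[9,17)=2 [20,27)=2 [28,33)=1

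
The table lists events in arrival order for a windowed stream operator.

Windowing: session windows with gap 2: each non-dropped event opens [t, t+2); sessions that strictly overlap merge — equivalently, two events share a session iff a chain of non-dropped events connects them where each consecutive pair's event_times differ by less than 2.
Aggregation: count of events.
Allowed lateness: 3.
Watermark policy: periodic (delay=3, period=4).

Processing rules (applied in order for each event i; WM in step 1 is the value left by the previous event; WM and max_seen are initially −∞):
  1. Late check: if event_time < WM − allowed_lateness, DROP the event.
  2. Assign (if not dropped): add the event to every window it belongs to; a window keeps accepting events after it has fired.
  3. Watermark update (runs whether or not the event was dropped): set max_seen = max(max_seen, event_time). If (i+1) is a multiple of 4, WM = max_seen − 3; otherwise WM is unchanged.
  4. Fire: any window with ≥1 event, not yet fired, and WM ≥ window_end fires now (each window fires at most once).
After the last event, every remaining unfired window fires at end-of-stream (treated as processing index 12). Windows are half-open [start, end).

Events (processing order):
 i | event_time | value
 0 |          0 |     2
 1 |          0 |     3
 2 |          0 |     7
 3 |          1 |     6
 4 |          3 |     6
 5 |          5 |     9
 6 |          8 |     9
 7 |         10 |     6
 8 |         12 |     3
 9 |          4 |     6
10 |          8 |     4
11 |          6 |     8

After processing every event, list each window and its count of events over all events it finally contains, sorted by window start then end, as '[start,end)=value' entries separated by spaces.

[0,3)=4 [3,8)=4 [8,10)=2 [10,12)=1 [12,14)=1

i=0 t=0 v=2: → [0,2); WM=−∞
i=1 t=0 v=3: → [0,2); WM=−∞
i=2 t=0 v=7: → [0,2); WM=−∞
i=3 t=1 v=6: → [0,3); WM=-2
i=4 t=3 v=6: → [3,5); WM=-2
i=5 t=5 v=9: → [5,7); WM=-2
i=6 t=8 v=9: → [8,10); WM=-2
i=7 t=10 v=6: → [10,12); WM=7
i=8 t=12 v=3: → [12,14); WM=7
i=9 t=4 v=6: → [3,7); WM=7
i=10 t=8 v=4: → [8,10); WM=7
i=11 t=6 v=8: → [3,8); WM=9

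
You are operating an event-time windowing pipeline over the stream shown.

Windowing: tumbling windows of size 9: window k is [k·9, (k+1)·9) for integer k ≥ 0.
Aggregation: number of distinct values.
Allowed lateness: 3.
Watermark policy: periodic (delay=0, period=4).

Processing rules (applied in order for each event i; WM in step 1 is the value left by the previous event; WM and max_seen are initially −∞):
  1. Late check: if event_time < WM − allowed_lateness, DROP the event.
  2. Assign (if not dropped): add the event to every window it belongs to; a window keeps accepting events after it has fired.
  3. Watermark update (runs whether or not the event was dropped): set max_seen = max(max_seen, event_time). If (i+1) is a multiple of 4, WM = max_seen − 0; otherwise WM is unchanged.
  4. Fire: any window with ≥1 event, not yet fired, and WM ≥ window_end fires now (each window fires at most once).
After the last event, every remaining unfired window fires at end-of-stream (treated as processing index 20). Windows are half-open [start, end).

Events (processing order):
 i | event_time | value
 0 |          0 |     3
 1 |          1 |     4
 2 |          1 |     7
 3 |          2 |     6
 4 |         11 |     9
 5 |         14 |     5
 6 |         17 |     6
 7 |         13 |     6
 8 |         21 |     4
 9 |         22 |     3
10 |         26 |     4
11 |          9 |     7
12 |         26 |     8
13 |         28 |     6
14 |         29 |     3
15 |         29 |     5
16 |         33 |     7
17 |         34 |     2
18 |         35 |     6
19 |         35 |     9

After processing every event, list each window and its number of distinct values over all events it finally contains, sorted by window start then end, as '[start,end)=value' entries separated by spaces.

[0,9)=4 [9,18)=3 [18,27)=3 [27,36)=6

i=0 t=0 v=3: → [0,9); WM=−∞
i=1 t=1 v=4: → [0,9); WM=−∞
i=2 t=1 v=7: → [0,9); WM=−∞
i=3 t=2 v=6: → [0,9); WM=2
i=4 t=11 v=9: → [9,18); WM=2
i=5 t=14 v=5: → [9,18); WM=2
i=6 t=17 v=6: → [9,18); WM=2
i=7 t=13 v=6: → [9,18); WM=17; [0,9) fires=4
i=8 t=21 v=4: → [18,27); WM=17
i=9 t=22 v=3: → [18,27); WM=17
i=10 t=26 v=4: → [18,27); WM=17
i=11 t=9 v=7: DROP (t<17-3); WM=26; [9,18) fires=3
i=12 t=26 v=8: → [18,27); WM=26
i=13 t=28 v=6: → [27,36); WM=26
i=14 t=29 v=3: → [27,36); WM=26
i=15 t=29 v=5: → [27,36); WM=29; [18,27) fires=3
i=16 t=33 v=7: → [27,36); WM=29
i=17 t=34 v=2: → [27,36); WM=29
i=18 t=35 v=6: → [27,36); WM=29
i=19 t=35 v=9: → [27,36); WM=35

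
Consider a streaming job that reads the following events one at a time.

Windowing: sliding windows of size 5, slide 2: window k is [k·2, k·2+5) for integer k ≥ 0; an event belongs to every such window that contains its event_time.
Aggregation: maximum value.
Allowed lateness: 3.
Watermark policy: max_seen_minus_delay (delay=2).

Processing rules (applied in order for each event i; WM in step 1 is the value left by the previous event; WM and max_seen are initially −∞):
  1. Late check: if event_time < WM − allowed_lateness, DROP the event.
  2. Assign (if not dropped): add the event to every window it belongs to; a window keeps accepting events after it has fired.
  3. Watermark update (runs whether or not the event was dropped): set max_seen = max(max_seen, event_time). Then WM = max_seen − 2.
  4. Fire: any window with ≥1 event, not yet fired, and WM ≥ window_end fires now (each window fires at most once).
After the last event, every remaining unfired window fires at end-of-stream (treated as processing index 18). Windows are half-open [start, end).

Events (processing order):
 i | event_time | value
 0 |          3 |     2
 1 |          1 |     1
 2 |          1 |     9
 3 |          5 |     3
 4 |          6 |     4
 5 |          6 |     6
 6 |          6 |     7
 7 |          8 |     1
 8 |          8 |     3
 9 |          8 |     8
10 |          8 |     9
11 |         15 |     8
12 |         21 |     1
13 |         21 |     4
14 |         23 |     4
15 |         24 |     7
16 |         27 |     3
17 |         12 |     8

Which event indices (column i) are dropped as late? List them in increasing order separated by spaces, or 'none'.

i=0 t=3 v=2: → [2,7),[0,5); WM=1
i=1 t=1 v=1: → [0,5); WM=1
i=2 t=1 v=9: → [0,5); WM=1
i=3 t=5 v=3: → [4,9),[2,7); WM=3
i=4 t=6 v=4: → [6,11),[4,9),[2,7); WM=4
i=5 t=6 v=6: → [6,11),[4,9),[2,7); WM=4
i=6 t=6 v=7: → [6,11),[4,9),[2,7); WM=4
i=7 t=8 v=1: → [8,13),[6,11),[4,9); WM=6; [0,5) fires=9
i=8 t=8 v=3: → [8,13),[6,11),[4,9); WM=6
i=9 t=8 v=8: → [8,13),[6,11),[4,9); WM=6
i=10 t=8 v=9: → [8,13),[6,11),[4,9); WM=6
i=11 t=15 v=8: → [14,19),[12,17); WM=13; [2,7) fires=7 [4,9) fires=9 [6,11) fires=9 [8,13) fires=9
i=12 t=21 v=1: → [20,25),[18,23); WM=19; [12,17) fires=8 [14,19) fires=8
i=13 t=21 v=4: → [20,25),[18,23); WM=19
i=14 t=23 v=4: → [22,27),[20,25); WM=21
i=15 t=24 v=7: → [24,29),[22,27),[20,25); WM=22
i=16 t=27 v=3: → [26,31),[24,29); WM=25; [18,23) fires=4 [20,25) fires=7
i=17 t=12 v=8: DROP (t<25-3); WM=25

17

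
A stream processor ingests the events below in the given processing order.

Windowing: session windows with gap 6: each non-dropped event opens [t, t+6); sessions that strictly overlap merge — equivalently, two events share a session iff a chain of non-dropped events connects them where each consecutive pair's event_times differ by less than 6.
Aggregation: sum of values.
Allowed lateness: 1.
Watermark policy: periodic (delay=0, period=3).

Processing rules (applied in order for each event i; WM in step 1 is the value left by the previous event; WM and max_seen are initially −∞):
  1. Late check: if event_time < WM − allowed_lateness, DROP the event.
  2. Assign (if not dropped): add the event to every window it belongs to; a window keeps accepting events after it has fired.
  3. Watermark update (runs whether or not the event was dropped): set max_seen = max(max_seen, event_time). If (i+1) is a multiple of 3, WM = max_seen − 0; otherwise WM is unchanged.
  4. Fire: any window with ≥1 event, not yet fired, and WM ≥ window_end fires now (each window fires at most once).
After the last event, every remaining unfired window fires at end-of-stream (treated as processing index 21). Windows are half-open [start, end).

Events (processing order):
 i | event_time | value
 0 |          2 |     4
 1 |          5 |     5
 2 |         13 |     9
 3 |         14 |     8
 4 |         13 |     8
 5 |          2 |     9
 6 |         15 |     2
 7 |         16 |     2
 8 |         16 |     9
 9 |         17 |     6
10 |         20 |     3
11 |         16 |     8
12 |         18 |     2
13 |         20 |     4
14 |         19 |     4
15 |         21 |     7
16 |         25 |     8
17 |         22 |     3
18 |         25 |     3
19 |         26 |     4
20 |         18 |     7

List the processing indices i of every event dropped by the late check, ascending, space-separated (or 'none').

i=0 t=2 v=4: → [2,8); WM=−∞
i=1 t=5 v=5: → [2,11); WM=−∞
i=2 t=13 v=9: → [13,19); WM=13
i=3 t=14 v=8: → [13,20); WM=13
i=4 t=13 v=8: → [13,20); WM=13
i=5 t=2 v=9: DROP (t<13-1); WM=14
i=6 t=15 v=2: → [13,21); WM=14
i=7 t=16 v=2: → [13,22); WM=14
i=8 t=16 v=9: → [13,22); WM=16
i=9 t=17 v=6: → [13,23); WM=16
i=10 t=20 v=3: → [13,26); WM=16
i=11 t=16 v=8: → [13,26); WM=20
i=12 t=18 v=2: DROP (t<20-1); WM=20
i=13 t=20 v=4: → [13,26); WM=20
i=14 t=19 v=4: → [13,26); WM=20
i=15 t=21 v=7: → [13,27); WM=20
i=16 t=25 v=8: → [13,31); WM=20
i=17 t=22 v=3: → [13,31); WM=25
i=18 t=25 v=3: → [13,31); WM=25
i=19 t=26 v=4: → [13,32); WM=25
i=20 t=18 v=7: DROP (t<25-1); WM=26

5 12 20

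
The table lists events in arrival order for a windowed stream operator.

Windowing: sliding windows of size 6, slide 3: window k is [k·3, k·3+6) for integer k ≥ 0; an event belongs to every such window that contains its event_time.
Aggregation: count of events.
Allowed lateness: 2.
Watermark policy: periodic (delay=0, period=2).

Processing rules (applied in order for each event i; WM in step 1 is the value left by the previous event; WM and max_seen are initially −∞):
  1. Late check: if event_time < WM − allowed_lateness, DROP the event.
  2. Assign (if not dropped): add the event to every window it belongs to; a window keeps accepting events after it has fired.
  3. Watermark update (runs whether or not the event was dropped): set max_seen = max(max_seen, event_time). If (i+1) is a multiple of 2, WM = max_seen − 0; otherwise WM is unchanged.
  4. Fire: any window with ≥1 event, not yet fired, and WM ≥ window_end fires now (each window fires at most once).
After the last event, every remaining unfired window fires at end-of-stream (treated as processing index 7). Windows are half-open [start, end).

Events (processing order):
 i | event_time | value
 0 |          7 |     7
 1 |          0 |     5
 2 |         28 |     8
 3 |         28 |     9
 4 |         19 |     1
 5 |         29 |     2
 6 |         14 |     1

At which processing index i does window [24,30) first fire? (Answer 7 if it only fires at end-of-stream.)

i=0 t=7 v=7: → [6,12),[3,9); WM=−∞
i=1 t=0 v=5: → [0,6); WM=7; [0,6) fires=1
i=2 t=28 v=8: → [27,33),[24,30); WM=7
i=3 t=28 v=9: → [27,33),[24,30); WM=28; [3,9) fires=1 [6,12) fires=1
i=4 t=19 v=1: DROP (t<28-2); WM=28
i=5 t=29 v=2: → [27,33),[24,30); WM=29
i=6 t=14 v=1: DROP (t<29-2); WM=29

7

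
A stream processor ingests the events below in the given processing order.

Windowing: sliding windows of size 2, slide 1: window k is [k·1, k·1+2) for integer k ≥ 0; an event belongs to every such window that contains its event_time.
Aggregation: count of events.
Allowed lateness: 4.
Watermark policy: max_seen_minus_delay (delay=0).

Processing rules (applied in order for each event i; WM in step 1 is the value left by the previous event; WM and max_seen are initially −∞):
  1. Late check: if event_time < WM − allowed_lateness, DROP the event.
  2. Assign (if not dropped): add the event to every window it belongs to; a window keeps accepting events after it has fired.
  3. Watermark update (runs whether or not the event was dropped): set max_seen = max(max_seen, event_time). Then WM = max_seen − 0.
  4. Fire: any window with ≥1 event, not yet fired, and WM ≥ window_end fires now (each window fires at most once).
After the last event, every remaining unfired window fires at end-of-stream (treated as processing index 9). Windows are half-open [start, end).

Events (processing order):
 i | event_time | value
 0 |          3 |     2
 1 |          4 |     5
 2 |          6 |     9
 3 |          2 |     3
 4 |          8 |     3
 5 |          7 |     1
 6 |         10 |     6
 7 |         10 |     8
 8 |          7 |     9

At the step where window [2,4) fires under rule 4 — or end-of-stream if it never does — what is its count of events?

1

i=0 t=3 v=2: → [3,5),[2,4); WM=3
i=1 t=4 v=5: → [4,6),[3,5); WM=4; [2,4) fires=1
i=2 t=6 v=9: → [6,8),[5,7); WM=6; [3,5) fires=2 [4,6) fires=1
i=3 t=2 v=3: → [2,4),[1,3); WM=6; [1,3) fires=1
i=4 t=8 v=3: → [8,10),[7,9); WM=8; [5,7) fires=1 [6,8) fires=1
i=5 t=7 v=1: → [7,9),[6,8); WM=8
i=6 t=10 v=6: → [10,12),[9,11); WM=10; [7,9) fires=2 [8,10) fires=1
i=7 t=10 v=8: → [10,12),[9,11); WM=10
i=8 t=7 v=9: → [7,9),[6,8); WM=10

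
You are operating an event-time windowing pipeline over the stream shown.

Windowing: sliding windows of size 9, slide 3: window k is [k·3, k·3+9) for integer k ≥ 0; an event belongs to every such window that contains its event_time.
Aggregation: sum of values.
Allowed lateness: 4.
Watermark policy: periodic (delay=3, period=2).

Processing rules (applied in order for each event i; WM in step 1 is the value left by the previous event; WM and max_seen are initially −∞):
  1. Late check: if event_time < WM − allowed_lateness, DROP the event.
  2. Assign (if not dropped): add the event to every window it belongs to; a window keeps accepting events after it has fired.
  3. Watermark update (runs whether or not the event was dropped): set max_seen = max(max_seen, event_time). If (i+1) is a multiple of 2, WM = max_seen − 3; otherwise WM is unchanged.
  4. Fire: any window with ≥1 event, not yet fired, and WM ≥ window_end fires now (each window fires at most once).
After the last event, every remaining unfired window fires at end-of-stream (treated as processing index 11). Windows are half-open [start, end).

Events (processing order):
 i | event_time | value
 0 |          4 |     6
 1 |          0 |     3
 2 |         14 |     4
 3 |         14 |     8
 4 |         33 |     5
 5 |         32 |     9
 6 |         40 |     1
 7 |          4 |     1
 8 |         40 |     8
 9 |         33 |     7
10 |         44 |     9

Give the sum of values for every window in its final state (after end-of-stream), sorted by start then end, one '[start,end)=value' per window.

i=0 t=4 v=6: → [3,12),[0,9); WM=−∞
i=1 t=0 v=3: → [0,9); WM=1
i=2 t=14 v=4: → [12,21),[9,18),[6,15); WM=1
i=3 t=14 v=8: → [12,21),[9,18),[6,15); WM=11; [0,9) fires=9
i=4 t=33 v=5: → [33,42),[30,39),[27,36); WM=11
i=5 t=32 v=9: → [30,39),[27,36),[24,33); WM=30; [3,12) fires=6 [6,15) fires=12 [9,18) fires=12 [12,21) fires=12
i=6 t=40 v=1: → [39,48),[36,45),[33,42); WM=30
i=7 t=4 v=1: DROP (t<30-4); WM=37; [24,33) fires=9 [27,36) fires=14
i=8 t=40 v=8: → [39,48),[36,45),[33,42); WM=37
i=9 t=33 v=7: → [33,42),[30,39),[27,36); WM=37
i=10 t=44 v=9: → [42,51),[39,48),[36,45); WM=37

[0,9)=9 [3,12)=6 [6,15)=12 [9,18)=12 [12,21)=12 [24,33)=9 [27,36)=21 [30,39)=21 [33,42)=21 [36,45)=18 [39,48)=18 [42,51)=9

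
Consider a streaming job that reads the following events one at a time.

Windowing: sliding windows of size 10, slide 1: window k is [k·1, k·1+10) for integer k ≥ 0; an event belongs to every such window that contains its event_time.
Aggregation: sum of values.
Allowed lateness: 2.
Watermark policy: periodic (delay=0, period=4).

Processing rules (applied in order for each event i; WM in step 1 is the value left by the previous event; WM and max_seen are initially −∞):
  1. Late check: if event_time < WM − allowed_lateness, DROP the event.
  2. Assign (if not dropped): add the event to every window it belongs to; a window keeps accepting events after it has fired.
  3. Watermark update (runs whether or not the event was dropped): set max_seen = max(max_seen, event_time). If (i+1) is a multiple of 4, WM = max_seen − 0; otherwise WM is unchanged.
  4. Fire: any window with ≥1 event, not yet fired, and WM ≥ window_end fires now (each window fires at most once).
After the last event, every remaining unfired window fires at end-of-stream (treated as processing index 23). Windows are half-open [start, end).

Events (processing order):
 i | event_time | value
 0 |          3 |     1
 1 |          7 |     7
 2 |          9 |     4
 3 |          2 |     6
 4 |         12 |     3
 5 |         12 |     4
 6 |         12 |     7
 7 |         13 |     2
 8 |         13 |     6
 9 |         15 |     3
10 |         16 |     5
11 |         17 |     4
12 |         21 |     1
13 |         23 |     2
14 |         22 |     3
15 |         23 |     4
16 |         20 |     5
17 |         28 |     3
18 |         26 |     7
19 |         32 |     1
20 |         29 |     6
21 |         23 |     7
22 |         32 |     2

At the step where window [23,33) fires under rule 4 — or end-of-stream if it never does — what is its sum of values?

19

i=0 t=3 v=1: → [3,13),[2,12),[1,11),[0,10); WM=−∞
i=1 t=7 v=7: → [7,17),[6,16),[5,15),[4,14),[3,13),[2,12),[1,11),[0,10); WM=−∞
i=2 t=9 v=4: → [9,19),[8,18),[7,17),[6,16),[5,15),[4,14),[3,13),[2,12),[1,11),[0,10); WM=−∞
i=3 t=2 v=6: → [2,12),[1,11),[0,10); WM=9
i=4 t=12 v=3: → [12,22),[11,21),[10,20),[9,19),[8,18),[7,17),[6,16),[5,15),[4,14),[3,13); WM=9
i=5 t=12 v=4: → [12,22),[11,21),[10,20),[9,19),[8,18),[7,17),[6,16),[5,15),[4,14),[3,13); WM=9
i=6 t=12 v=7: → [12,22),[11,21),[10,20),[9,19),[8,18),[7,17),[6,16),[5,15),[4,14),[3,13); WM=9
i=7 t=13 v=2: → [13,23),[12,22),[11,21),[10,20),[9,19),[8,18),[7,17),[6,16),[5,15),[4,14); WM=13; [0,10) fires=18 [1,11) fires=18 [2,12) fires=18 [3,13) fires=26
i=8 t=13 v=6: → [13,23),[12,22),[11,21),[10,20),[9,19),[8,18),[7,17),[6,16),[5,15),[4,14); WM=13
i=9 t=15 v=3: → [15,25),[14,24),[13,23),[12,22),[11,21),[10,20),[9,19),[8,18),[7,17),[6,16); WM=13
i=10 t=16 v=5: → [16,26),[15,25),[14,24),[13,23),[12,22),[11,21),[10,20),[9,19),[8,18),[7,17); WM=13
i=11 t=17 v=4: → [17,27),[16,26),[15,25),[14,24),[13,23),[12,22),[11,21),[10,20),[9,19),[8,18); WM=17; [4,14) fires=33 [5,15) fires=33 [6,16) fires=36 [7,17) fires=41
i=12 t=21 v=1: → [21,31),[20,30),[19,29),[18,28),[17,27),[16,26),[15,25),[14,24),[13,23),[12,22); WM=17
i=13 t=23 v=2: → [23,33),[22,32),[21,31),[20,30),[19,29),[18,28),[17,27),[16,26),[15,25),[14,24); WM=17
i=14 t=22 v=3: → [22,32),[21,31),[20,30),[19,29),[18,28),[17,27),[16,26),[15,25),[14,24),[13,23); WM=17
i=15 t=23 v=4: → [23,33),[22,32),[21,31),[20,30),[19,29),[18,28),[17,27),[16,26),[15,25),[14,24); WM=23; [8,18) fires=38 [9,19) fires=38 [10,20) fires=34 [11,21) fires=34 [12,22) fires=35 [13,23) fires=24
i=16 t=20 v=5: DROP (t<23-2); WM=23
i=17 t=28 v=3: → [28,38),[27,37),[26,36),[25,35),[24,34),[23,33),[22,32),[21,31),[20,30),[19,29); WM=23
i=18 t=26 v=7: → [26,36),[25,35),[24,34),[23,33),[22,32),[21,31),[20,30),[19,29),[18,28),[17,27); WM=23
i=19 t=32 v=1: → [32,42),[31,41),[30,40),[29,39),[28,38),[27,37),[26,36),[25,35),[24,34),[23,33); WM=32; [14,24) fires=22 [15,25) fires=22 [16,26) fires=19 [17,27) fires=21 [18,28) fires=17 [19,29) fires=20 [20,30) fires=20 [21,31) fires=20 [22,32) fires=19
i=20 t=29 v=6: DROP (t<32-2); WM=32
i=21 t=23 v=7: DROP (t<32-2); WM=32
i=22 t=32 v=2: → [32,42),[31,41),[30,40),[29,39),[28,38),[27,37),[26,36),[25,35),[24,34),[23,33); WM=32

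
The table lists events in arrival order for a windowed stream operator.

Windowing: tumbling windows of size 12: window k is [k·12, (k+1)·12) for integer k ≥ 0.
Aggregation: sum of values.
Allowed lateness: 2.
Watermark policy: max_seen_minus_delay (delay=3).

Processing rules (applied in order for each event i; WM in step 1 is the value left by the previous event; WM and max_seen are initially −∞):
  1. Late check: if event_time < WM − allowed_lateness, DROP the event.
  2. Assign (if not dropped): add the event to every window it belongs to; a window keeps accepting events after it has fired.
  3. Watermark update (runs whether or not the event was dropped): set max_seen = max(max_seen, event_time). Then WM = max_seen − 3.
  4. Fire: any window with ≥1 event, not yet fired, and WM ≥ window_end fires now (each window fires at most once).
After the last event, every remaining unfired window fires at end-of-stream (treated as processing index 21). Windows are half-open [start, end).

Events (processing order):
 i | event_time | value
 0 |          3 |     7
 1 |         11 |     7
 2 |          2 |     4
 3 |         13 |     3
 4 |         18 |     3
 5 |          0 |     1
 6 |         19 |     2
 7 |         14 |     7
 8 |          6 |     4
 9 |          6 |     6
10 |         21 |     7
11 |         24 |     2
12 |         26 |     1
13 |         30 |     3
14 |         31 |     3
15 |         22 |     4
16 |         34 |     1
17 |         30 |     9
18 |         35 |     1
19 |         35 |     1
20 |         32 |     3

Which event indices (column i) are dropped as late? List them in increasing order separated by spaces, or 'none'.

2 5 8 9 15

i=0 t=3 v=7: → [0,12); WM=0
i=1 t=11 v=7: → [0,12); WM=8
i=2 t=2 v=4: DROP (t<8-2); WM=8
i=3 t=13 v=3: → [12,24); WM=10
i=4 t=18 v=3: → [12,24); WM=15; [0,12) fires=14
i=5 t=0 v=1: DROP (t<15-2); WM=15
i=6 t=19 v=2: → [12,24); WM=16
i=7 t=14 v=7: → [12,24); WM=16
i=8 t=6 v=4: DROP (t<16-2); WM=16
i=9 t=6 v=6: DROP (t<16-2); WM=16
i=10 t=21 v=7: → [12,24); WM=18
i=11 t=24 v=2: → [24,36); WM=21
i=12 t=26 v=1: → [24,36); WM=23
i=13 t=30 v=3: → [24,36); WM=27; [12,24) fires=22
i=14 t=31 v=3: → [24,36); WM=28
i=15 t=22 v=4: DROP (t<28-2); WM=28
i=16 t=34 v=1: → [24,36); WM=31
i=17 t=30 v=9: → [24,36); WM=31
i=18 t=35 v=1: → [24,36); WM=32
i=19 t=35 v=1: → [24,36); WM=32
i=20 t=32 v=3: → [24,36); WM=32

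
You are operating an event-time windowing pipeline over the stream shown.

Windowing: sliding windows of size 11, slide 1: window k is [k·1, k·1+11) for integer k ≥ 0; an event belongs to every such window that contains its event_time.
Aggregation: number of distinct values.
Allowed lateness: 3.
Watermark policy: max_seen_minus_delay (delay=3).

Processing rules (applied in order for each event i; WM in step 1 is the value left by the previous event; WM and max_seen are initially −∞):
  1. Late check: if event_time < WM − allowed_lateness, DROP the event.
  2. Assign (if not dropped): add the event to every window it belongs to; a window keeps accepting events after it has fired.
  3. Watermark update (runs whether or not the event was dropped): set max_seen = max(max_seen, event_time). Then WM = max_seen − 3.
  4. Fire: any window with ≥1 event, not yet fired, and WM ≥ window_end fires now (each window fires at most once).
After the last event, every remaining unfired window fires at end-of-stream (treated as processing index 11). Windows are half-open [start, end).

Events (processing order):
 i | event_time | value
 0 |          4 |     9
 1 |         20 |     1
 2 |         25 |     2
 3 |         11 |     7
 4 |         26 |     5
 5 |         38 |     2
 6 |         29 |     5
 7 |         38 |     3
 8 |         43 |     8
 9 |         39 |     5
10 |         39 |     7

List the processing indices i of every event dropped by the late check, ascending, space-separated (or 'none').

i=0 t=4 v=9: → [4,15),[3,14),[2,13),[1,12),[0,11); WM=1
i=1 t=20 v=1: → [20,31),[19,30),[18,29),[17,28),[16,27),[15,26),[14,25),[13,24),[12,23),[11,22),[10,21); WM=17; [0,11) fires=1 [1,12) fires=1 [2,13) fires=1 [3,14) fires=1 [4,15) fires=1
i=2 t=25 v=2: → [25,36),[24,35),[23,34),[22,33),[21,32),[20,31),[19,30),[18,29),[17,28),[16,27),[15,26); WM=22; [10,21) fires=1 [11,22) fires=1
i=3 t=11 v=7: DROP (t<22-3); WM=22
i=4 t=26 v=5: → [26,37),[25,36),[24,35),[23,34),[22,33),[21,32),[20,31),[19,30),[18,29),[17,28),[16,27); WM=23; [12,23) fires=1
i=5 t=38 v=2: → [38,49),[37,48),[36,47),[35,46),[34,45),[33,44),[32,43),[31,42),[30,41),[29,40),[28,39); WM=35; [13,24) fires=1 [14,25) fires=1 [15,26) fires=2 [16,27) fires=3 [17,28) fires=3 [18,29) fires=3 [19,30) fires=3 [20,31) fires=3 [21,32) fires=2 [22,33) fires=2 [23,34) fires=2 [24,35) fires=2
i=6 t=29 v=5: DROP (t<35-3); WM=35
i=7 t=38 v=3: → [38,49),[37,48),[36,47),[35,46),[34,45),[33,44),[32,43),[31,42),[30,41),[29,40),[28,39); WM=35
i=8 t=43 v=8: → [43,54),[42,53),[41,52),[40,51),[39,50),[38,49),[37,48),[36,47),[35,46),[34,45),[33,44); WM=40; [25,36) fires=2 [26,37) fires=1 [28,39) fires=2 [29,40) fires=2
i=9 t=39 v=5: → [39,50),[38,49),[37,48),[36,47),[35,46),[34,45),[33,44),[32,43),[31,42),[30,41),[29,40); WM=40
i=10 t=39 v=7: → [39,50),[38,49),[37,48),[36,47),[35,46),[34,45),[33,44),[32,43),[31,42),[30,41),[29,40); WM=40

3 6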